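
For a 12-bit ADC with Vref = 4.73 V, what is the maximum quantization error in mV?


The maximum quantization error is +/- LSB/2.
LSB = Vref / 2^n = 4.73 / 4096 = 0.00115479 V
Max error = LSB / 2 = 0.00115479 / 2 = 0.00057739 V
Max error = 0.5774 mV

0.5774 mV


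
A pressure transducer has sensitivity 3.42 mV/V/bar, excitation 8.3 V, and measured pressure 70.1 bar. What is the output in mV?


Output = sensitivity * Vex * P.
Vout = 3.42 * 8.3 * 70.1
Vout = 28.386 * 70.1
Vout = 1989.86 mV

1989.86 mV


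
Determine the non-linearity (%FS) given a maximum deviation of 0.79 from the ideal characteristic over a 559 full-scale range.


Linearity error = (max deviation / full scale) * 100%.
Linearity = (0.79 / 559) * 100
Linearity = 0.141 %FS

0.141 %FS


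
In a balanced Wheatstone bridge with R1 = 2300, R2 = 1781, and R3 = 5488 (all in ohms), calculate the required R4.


At balance: R1*R4 = R2*R3, so R4 = R2*R3/R1.
R4 = 1781 * 5488 / 2300
R4 = 9774128 / 2300
R4 = 4249.62 ohm

4249.62 ohm


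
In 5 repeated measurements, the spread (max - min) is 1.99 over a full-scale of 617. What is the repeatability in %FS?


Repeatability = (spread / full scale) * 100%.
R = (1.99 / 617) * 100
R = 0.323 %FS

0.323 %FS


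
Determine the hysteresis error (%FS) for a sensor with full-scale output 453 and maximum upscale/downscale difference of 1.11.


Hysteresis = (max difference / full scale) * 100%.
H = (1.11 / 453) * 100
H = 0.245 %FS

0.245 %FS


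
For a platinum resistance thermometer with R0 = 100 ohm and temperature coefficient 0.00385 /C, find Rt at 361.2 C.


The RTD equation: Rt = R0 * (1 + alpha * T).
Rt = 100 * (1 + 0.00385 * 361.2)
Rt = 100 * (1 + 1.39062)
Rt = 100 * 2.39062
Rt = 239.062 ohm

239.062 ohm


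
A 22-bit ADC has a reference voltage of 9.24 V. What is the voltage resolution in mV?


The resolution (LSB) of an ADC is Vref / 2^n.
LSB = 9.24 / 2^22
LSB = 9.24 / 4194304
LSB = 2.2e-06 V = 0.00220299 mV

0.00220299 mV


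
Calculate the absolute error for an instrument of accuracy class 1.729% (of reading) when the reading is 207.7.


Absolute error = (accuracy% / 100) * reading.
Error = (1.729 / 100) * 207.7
Error = 0.01729 * 207.7
Error = 3.5911

3.5911


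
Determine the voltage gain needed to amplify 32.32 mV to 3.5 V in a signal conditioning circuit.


Gain = Vout / Vin (converting to same units).
G = 3.5 V / 32.32 mV
G = 3500.0 mV / 32.32 mV
G = 108.29

108.29


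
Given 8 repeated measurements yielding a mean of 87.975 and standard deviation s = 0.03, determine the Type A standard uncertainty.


The standard uncertainty for Type A evaluation is u = s / sqrt(n).
u = 0.03 / sqrt(8)
u = 0.03 / 2.8284
u = 0.0106

0.0106


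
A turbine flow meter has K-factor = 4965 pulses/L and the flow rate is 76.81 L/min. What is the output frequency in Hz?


Frequency = K * Q / 60 (converting L/min to L/s).
f = 4965 * 76.81 / 60
f = 381361.65 / 60
f = 6356.03 Hz

6356.03 Hz


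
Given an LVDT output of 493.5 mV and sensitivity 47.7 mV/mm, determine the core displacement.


Displacement = Vout / sensitivity.
d = 493.5 / 47.7
d = 10.346 mm

10.346 mm


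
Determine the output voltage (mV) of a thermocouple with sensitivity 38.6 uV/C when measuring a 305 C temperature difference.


The thermocouple output V = sensitivity * dT.
V = 38.6 uV/C * 305 C
V = 11773.0 uV
V = 11.773 mV

11.773 mV


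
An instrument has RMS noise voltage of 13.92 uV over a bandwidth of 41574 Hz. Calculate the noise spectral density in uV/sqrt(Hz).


Noise spectral density = Vrms / sqrt(BW).
NSD = 13.92 / sqrt(41574)
NSD = 13.92 / 203.897
NSD = 0.0683 uV/sqrt(Hz)

0.0683 uV/sqrt(Hz)


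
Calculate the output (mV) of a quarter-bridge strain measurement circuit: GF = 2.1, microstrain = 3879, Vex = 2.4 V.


Quarter bridge output: Vout = (GF * epsilon * Vex) / 4.
Vout = (2.1 * 3879e-6 * 2.4) / 4
Vout = 0.01955016 / 4 V
Vout = 0.00488754 V = 4.8875 mV

4.8875 mV


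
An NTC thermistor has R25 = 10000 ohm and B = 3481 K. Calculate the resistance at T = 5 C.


NTC thermistor equation: Rt = R25 * exp(B * (1/T - 1/T25)).
T in Kelvin: 278.15 K, T25 = 298.15 K
1/T - 1/T25 = 1/278.15 - 1/298.15 = 0.00024117
B * (1/T - 1/T25) = 3481 * 0.00024117 = 0.8395
Rt = 10000 * exp(0.8395) = 23152.1 ohm

23152.1 ohm


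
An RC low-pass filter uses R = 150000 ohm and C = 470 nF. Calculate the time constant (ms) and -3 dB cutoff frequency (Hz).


Time constant: tau = R * C.
tau = 150000 * 4.70e-07 = 0.0705 s
tau = 70.5 ms
Cutoff frequency: fc = 1 / (2*pi*R*C).
fc = 1 / (2*pi*0.0705) = 2.26 Hz

tau = 70.5 ms, fc = 2.26 Hz


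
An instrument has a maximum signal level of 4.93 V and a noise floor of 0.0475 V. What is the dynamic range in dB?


Dynamic range = 20 * log10(Vmax / Vnoise).
DR = 20 * log10(4.93 / 0.0475)
DR = 20 * log10(103.79)
DR = 40.32 dB

40.32 dB


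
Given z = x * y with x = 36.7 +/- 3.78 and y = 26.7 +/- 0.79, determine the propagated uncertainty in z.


For a product z = x*y, the relative uncertainty is:
uz/z = sqrt((ux/x)^2 + (uy/y)^2)
Relative uncertainties: ux/x = 3.78/36.7 = 0.102997
uy/y = 0.79/26.7 = 0.029588
z = 36.7 * 26.7 = 979.9
uz = 979.9 * sqrt(0.102997^2 + 0.029588^2) = 105.008

105.008


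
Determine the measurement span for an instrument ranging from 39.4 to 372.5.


Span = upper range - lower range.
Span = 372.5 - (39.4)
Span = 333.1

333.1


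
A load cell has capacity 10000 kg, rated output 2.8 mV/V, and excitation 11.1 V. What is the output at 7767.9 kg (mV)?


Vout = rated_output * Vex * (load / capacity).
Vout = 2.8 * 11.1 * (7767.9 / 10000)
Vout = 2.8 * 11.1 * 0.77679
Vout = 24.143 mV

24.143 mV


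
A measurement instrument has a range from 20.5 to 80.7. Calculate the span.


Span = upper range - lower range.
Span = 80.7 - (20.5)
Span = 60.2

60.2


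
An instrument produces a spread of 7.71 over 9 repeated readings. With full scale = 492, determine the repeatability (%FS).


Repeatability = (spread / full scale) * 100%.
R = (7.71 / 492) * 100
R = 1.567 %FS

1.567 %FS


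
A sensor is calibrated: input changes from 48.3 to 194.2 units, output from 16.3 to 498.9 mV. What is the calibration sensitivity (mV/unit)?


Sensitivity = (y2 - y1) / (x2 - x1).
S = (498.9 - 16.3) / (194.2 - 48.3)
S = 482.6 / 145.9
S = 3.3077 mV/unit

3.3077 mV/unit


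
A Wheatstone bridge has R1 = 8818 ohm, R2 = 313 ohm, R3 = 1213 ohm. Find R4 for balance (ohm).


At balance: R1*R4 = R2*R3, so R4 = R2*R3/R1.
R4 = 313 * 1213 / 8818
R4 = 379669 / 8818
R4 = 43.06 ohm

43.06 ohm


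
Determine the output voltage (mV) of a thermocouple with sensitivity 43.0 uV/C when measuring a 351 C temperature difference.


The thermocouple output V = sensitivity * dT.
V = 43.0 uV/C * 351 C
V = 15093.0 uV
V = 15.093 mV

15.093 mV


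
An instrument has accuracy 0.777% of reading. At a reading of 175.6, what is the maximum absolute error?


Absolute error = (accuracy% / 100) * reading.
Error = (0.777 / 100) * 175.6
Error = 0.00777 * 175.6
Error = 1.3644

1.3644


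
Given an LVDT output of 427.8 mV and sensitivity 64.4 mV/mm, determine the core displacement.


Displacement = Vout / sensitivity.
d = 427.8 / 64.4
d = 6.643 mm

6.643 mm


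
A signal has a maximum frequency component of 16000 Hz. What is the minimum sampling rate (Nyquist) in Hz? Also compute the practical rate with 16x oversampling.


By Nyquist theorem, fs_min = 2 * fmax.
fs_min = 2 * 16000 = 32000 Hz
Practical rate = 16 * fs_min = 16 * 32000 = 512000 Hz

fs_min = 32000 Hz, fs_practical = 512000 Hz


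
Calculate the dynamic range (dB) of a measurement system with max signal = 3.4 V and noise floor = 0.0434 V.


Dynamic range = 20 * log10(Vmax / Vnoise).
DR = 20 * log10(3.4 / 0.0434)
DR = 20 * log10(78.34)
DR = 37.88 dB

37.88 dB


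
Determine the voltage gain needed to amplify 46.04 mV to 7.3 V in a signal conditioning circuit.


Gain = Vout / Vin (converting to same units).
G = 7.3 V / 46.04 mV
G = 7300.0 mV / 46.04 mV
G = 158.56

158.56


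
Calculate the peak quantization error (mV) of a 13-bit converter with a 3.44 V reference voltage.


The maximum quantization error is +/- LSB/2.
LSB = Vref / 2^n = 3.44 / 8192 = 0.00041992 V
Max error = LSB / 2 = 0.00041992 / 2 = 0.00020996 V
Max error = 0.21 mV

0.21 mV


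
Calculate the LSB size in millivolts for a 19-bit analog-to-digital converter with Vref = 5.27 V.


The resolution (LSB) of an ADC is Vref / 2^n.
LSB = 5.27 / 2^19
LSB = 5.27 / 524288
LSB = 1.005e-05 V = 0.01005173 mV

0.01005173 mV


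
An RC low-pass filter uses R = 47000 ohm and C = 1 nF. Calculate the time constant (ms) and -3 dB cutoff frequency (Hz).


Time constant: tau = R * C.
tau = 47000 * 1.00e-09 = 4.7e-05 s
tau = 0.047 ms
Cutoff frequency: fc = 1 / (2*pi*R*C).
fc = 1 / (2*pi*4.7e-05) = 3386.28 Hz

tau = 0.047 ms, fc = 3386.28 Hz


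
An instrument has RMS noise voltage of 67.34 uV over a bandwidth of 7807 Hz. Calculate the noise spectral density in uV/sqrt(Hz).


Noise spectral density = Vrms / sqrt(BW).
NSD = 67.34 / sqrt(7807)
NSD = 67.34 / 88.3572
NSD = 0.7621 uV/sqrt(Hz)

0.7621 uV/sqrt(Hz)


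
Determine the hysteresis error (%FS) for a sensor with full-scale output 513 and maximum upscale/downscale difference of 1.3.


Hysteresis = (max difference / full scale) * 100%.
H = (1.3 / 513) * 100
H = 0.253 %FS

0.253 %FS


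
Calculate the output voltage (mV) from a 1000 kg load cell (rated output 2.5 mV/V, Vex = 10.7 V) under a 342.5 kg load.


Vout = rated_output * Vex * (load / capacity).
Vout = 2.5 * 10.7 * (342.5 / 1000)
Vout = 2.5 * 10.7 * 0.3425
Vout = 9.162 mV

9.162 mV


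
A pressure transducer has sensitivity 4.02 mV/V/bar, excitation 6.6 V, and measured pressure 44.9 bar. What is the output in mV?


Output = sensitivity * Vex * P.
Vout = 4.02 * 6.6 * 44.9
Vout = 26.532 * 44.9
Vout = 1191.29 mV

1191.29 mV


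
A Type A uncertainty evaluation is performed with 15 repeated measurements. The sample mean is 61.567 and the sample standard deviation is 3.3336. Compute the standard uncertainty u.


The standard uncertainty for Type A evaluation is u = s / sqrt(n).
u = 3.3336 / sqrt(15)
u = 3.3336 / 3.873
u = 0.8607

0.8607


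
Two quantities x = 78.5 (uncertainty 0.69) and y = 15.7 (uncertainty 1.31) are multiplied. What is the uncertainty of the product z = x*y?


For a product z = x*y, the relative uncertainty is:
uz/z = sqrt((ux/x)^2 + (uy/y)^2)
Relative uncertainties: ux/x = 0.69/78.5 = 0.00879
uy/y = 1.31/15.7 = 0.083439
z = 78.5 * 15.7 = 1232.5
uz = 1232.5 * sqrt(0.00879^2 + 0.083439^2) = 103.404

103.404


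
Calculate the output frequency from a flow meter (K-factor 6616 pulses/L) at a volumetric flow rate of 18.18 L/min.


Frequency = K * Q / 60 (converting L/min to L/s).
f = 6616 * 18.18 / 60
f = 120278.88 / 60
f = 2004.65 Hz

2004.65 Hz


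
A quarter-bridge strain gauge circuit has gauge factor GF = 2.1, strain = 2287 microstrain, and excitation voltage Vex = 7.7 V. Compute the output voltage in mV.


Quarter bridge output: Vout = (GF * epsilon * Vex) / 4.
Vout = (2.1 * 2287e-6 * 7.7) / 4
Vout = 0.03698079 / 4 V
Vout = 0.0092452 V = 9.2452 mV

9.2452 mV


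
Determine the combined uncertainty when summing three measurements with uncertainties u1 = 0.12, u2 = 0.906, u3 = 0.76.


For a sum of independent quantities, uc = sqrt(u1^2 + u2^2 + u3^2).
uc = sqrt(0.12^2 + 0.906^2 + 0.76^2)
uc = sqrt(0.0144 + 0.820836 + 0.5776)
uc = 1.1886

1.1886


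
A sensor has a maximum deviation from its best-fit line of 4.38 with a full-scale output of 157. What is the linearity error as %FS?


Linearity error = (max deviation / full scale) * 100%.
Linearity = (4.38 / 157) * 100
Linearity = 2.79 %FS

2.79 %FS


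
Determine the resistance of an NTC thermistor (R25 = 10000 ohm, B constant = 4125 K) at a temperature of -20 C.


NTC thermistor equation: Rt = R25 * exp(B * (1/T - 1/T25)).
T in Kelvin: 253.15 K, T25 = 298.15 K
1/T - 1/T25 = 1/253.15 - 1/298.15 = 0.00059621
B * (1/T - 1/T25) = 4125 * 0.00059621 = 2.4594
Rt = 10000 * exp(2.4594) = 116974.3 ohm

116974.3 ohm


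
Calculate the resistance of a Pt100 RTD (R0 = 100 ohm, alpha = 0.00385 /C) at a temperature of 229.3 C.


The RTD equation: Rt = R0 * (1 + alpha * T).
Rt = 100 * (1 + 0.00385 * 229.3)
Rt = 100 * (1 + 0.882805)
Rt = 100 * 1.882805
Rt = 188.281 ohm

188.281 ohm


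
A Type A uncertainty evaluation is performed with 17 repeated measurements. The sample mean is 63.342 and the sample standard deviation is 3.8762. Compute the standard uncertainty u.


The standard uncertainty for Type A evaluation is u = s / sqrt(n).
u = 3.8762 / sqrt(17)
u = 3.8762 / 4.1231
u = 0.9401

0.9401


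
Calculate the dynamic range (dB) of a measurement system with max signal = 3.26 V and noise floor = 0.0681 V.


Dynamic range = 20 * log10(Vmax / Vnoise).
DR = 20 * log10(3.26 / 0.0681)
DR = 20 * log10(47.87)
DR = 33.6 dB

33.6 dB


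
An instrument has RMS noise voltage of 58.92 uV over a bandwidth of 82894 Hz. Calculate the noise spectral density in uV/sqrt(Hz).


Noise spectral density = Vrms / sqrt(BW).
NSD = 58.92 / sqrt(82894)
NSD = 58.92 / 287.9132
NSD = 0.2046 uV/sqrt(Hz)

0.2046 uV/sqrt(Hz)


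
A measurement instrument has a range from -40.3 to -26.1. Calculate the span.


Span = upper range - lower range.
Span = -26.1 - (-40.3)
Span = 14.2

14.2


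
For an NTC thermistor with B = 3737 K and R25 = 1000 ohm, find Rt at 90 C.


NTC thermistor equation: Rt = R25 * exp(B * (1/T - 1/T25)).
T in Kelvin: 363.15 K, T25 = 298.15 K
1/T - 1/T25 = 1/363.15 - 1/298.15 = -0.00060033
B * (1/T - 1/T25) = 3737 * -0.00060033 = -2.2434
Rt = 1000 * exp(-2.2434) = 106.1 ohm

106.1 ohm


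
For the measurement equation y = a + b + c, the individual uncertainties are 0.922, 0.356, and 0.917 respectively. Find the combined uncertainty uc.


For a sum of independent quantities, uc = sqrt(u1^2 + u2^2 + u3^2).
uc = sqrt(0.922^2 + 0.356^2 + 0.917^2)
uc = sqrt(0.850084 + 0.126736 + 0.840889)
uc = 1.3482

1.3482


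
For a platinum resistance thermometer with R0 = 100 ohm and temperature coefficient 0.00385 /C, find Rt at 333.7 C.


The RTD equation: Rt = R0 * (1 + alpha * T).
Rt = 100 * (1 + 0.00385 * 333.7)
Rt = 100 * (1 + 1.284745)
Rt = 100 * 2.284745
Rt = 228.475 ohm

228.475 ohm


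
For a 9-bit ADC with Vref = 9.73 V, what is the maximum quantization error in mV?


The maximum quantization error is +/- LSB/2.
LSB = Vref / 2^n = 9.73 / 512 = 0.01900391 V
Max error = LSB / 2 = 0.01900391 / 2 = 0.00950195 V
Max error = 9.502 mV

9.502 mV


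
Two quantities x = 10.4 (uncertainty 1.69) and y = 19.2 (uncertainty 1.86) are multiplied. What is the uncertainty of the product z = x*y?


For a product z = x*y, the relative uncertainty is:
uz/z = sqrt((ux/x)^2 + (uy/y)^2)
Relative uncertainties: ux/x = 1.69/10.4 = 0.1625
uy/y = 1.86/19.2 = 0.096875
z = 10.4 * 19.2 = 199.7
uz = 199.7 * sqrt(0.1625^2 + 0.096875^2) = 37.776

37.776


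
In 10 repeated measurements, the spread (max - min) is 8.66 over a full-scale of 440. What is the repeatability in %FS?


Repeatability = (spread / full scale) * 100%.
R = (8.66 / 440) * 100
R = 1.968 %FS

1.968 %FS


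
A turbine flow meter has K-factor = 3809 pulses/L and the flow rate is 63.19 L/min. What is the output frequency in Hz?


Frequency = K * Q / 60 (converting L/min to L/s).
f = 3809 * 63.19 / 60
f = 240690.71 / 60
f = 4011.51 Hz

4011.51 Hz


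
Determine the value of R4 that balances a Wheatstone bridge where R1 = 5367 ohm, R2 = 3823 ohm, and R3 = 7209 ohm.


At balance: R1*R4 = R2*R3, so R4 = R2*R3/R1.
R4 = 3823 * 7209 / 5367
R4 = 27560007 / 5367
R4 = 5135.09 ohm

5135.09 ohm


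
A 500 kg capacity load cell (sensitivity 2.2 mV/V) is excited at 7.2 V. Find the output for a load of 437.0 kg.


Vout = rated_output * Vex * (load / capacity).
Vout = 2.2 * 7.2 * (437.0 / 500)
Vout = 2.2 * 7.2 * 0.874
Vout = 13.844 mV

13.844 mV


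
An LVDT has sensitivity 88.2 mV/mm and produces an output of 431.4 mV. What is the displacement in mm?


Displacement = Vout / sensitivity.
d = 431.4 / 88.2
d = 4.891 mm

4.891 mm


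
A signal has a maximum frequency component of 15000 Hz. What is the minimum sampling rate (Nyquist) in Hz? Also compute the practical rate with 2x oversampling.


By Nyquist theorem, fs_min = 2 * fmax.
fs_min = 2 * 15000 = 30000 Hz
Practical rate = 2 * fs_min = 2 * 30000 = 60000 Hz

fs_min = 30000 Hz, fs_practical = 60000 Hz


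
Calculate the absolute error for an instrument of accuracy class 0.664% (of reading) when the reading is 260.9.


Absolute error = (accuracy% / 100) * reading.
Error = (0.664 / 100) * 260.9
Error = 0.00664 * 260.9
Error = 1.7324

1.7324


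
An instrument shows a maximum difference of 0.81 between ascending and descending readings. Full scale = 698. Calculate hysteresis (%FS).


Hysteresis = (max difference / full scale) * 100%.
H = (0.81 / 698) * 100
H = 0.116 %FS

0.116 %FS


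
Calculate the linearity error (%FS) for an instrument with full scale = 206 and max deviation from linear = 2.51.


Linearity error = (max deviation / full scale) * 100%.
Linearity = (2.51 / 206) * 100
Linearity = 1.218 %FS

1.218 %FS


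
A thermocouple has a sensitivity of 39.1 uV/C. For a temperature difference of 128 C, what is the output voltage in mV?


The thermocouple output V = sensitivity * dT.
V = 39.1 uV/C * 128 C
V = 5004.8 uV
V = 5.005 mV

5.005 mV


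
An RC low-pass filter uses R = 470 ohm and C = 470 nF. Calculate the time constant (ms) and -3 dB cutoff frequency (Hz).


Time constant: tau = R * C.
tau = 470 * 4.70e-07 = 0.0002209 s
tau = 0.2209 ms
Cutoff frequency: fc = 1 / (2*pi*R*C).
fc = 1 / (2*pi*0.0002209) = 720.48 Hz

tau = 0.2209 ms, fc = 720.48 Hz


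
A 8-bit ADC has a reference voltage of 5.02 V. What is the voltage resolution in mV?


The resolution (LSB) of an ADC is Vref / 2^n.
LSB = 5.02 / 2^8
LSB = 5.02 / 256
LSB = 0.01960937 V = 19.609375 mV

19.609375 mV


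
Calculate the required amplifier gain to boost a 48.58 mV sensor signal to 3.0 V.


Gain = Vout / Vin (converting to same units).
G = 3.0 V / 48.58 mV
G = 3000.0 mV / 48.58 mV
G = 61.75

61.75


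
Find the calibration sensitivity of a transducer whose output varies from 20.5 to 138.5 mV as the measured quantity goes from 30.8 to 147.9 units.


Sensitivity = (y2 - y1) / (x2 - x1).
S = (138.5 - 20.5) / (147.9 - 30.8)
S = 118.0 / 117.1
S = 1.0077 mV/unit

1.0077 mV/unit


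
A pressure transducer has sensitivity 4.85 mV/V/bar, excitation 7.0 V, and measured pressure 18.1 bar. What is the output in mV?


Output = sensitivity * Vex * P.
Vout = 4.85 * 7.0 * 18.1
Vout = 33.95 * 18.1
Vout = 614.5 mV

614.5 mV


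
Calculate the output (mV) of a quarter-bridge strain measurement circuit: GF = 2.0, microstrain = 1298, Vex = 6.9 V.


Quarter bridge output: Vout = (GF * epsilon * Vex) / 4.
Vout = (2.0 * 1298e-6 * 6.9) / 4
Vout = 0.0179124 / 4 V
Vout = 0.0044781 V = 4.4781 mV

4.4781 mV


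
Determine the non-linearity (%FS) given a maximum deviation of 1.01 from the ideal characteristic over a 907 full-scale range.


Linearity error = (max deviation / full scale) * 100%.
Linearity = (1.01 / 907) * 100
Linearity = 0.111 %FS

0.111 %FS


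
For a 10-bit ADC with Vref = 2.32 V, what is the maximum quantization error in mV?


The maximum quantization error is +/- LSB/2.
LSB = Vref / 2^n = 2.32 / 1024 = 0.00226562 V
Max error = LSB / 2 = 0.00226562 / 2 = 0.00113281 V
Max error = 1.1328 mV

1.1328 mV


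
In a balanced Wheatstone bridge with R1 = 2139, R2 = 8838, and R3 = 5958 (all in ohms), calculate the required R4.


At balance: R1*R4 = R2*R3, so R4 = R2*R3/R1.
R4 = 8838 * 5958 / 2139
R4 = 52656804 / 2139
R4 = 24617.49 ohm

24617.49 ohm


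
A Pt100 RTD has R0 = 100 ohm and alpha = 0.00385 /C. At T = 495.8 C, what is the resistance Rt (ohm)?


The RTD equation: Rt = R0 * (1 + alpha * T).
Rt = 100 * (1 + 0.00385 * 495.8)
Rt = 100 * (1 + 1.90883)
Rt = 100 * 2.90883
Rt = 290.883 ohm

290.883 ohm


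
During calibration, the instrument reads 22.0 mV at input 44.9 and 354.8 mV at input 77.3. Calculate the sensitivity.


Sensitivity = (y2 - y1) / (x2 - x1).
S = (354.8 - 22.0) / (77.3 - 44.9)
S = 332.8 / 32.4
S = 10.2716 mV/unit

10.2716 mV/unit


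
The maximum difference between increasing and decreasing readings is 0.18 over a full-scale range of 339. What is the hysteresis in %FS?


Hysteresis = (max difference / full scale) * 100%.
H = (0.18 / 339) * 100
H = 0.053 %FS

0.053 %FS


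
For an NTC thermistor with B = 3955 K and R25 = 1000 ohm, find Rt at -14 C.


NTC thermistor equation: Rt = R25 * exp(B * (1/T - 1/T25)).
T in Kelvin: 259.15 K, T25 = 298.15 K
1/T - 1/T25 = 1/259.15 - 1/298.15 = 0.00050475
B * (1/T - 1/T25) = 3955 * 0.00050475 = 1.9963
Rt = 1000 * exp(1.9963) = 7361.7 ohm

7361.7 ohm


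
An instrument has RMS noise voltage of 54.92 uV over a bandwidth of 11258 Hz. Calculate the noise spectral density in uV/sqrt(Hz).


Noise spectral density = Vrms / sqrt(BW).
NSD = 54.92 / sqrt(11258)
NSD = 54.92 / 106.1037
NSD = 0.5176 uV/sqrt(Hz)

0.5176 uV/sqrt(Hz)


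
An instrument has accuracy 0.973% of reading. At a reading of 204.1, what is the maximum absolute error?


Absolute error = (accuracy% / 100) * reading.
Error = (0.973 / 100) * 204.1
Error = 0.00973 * 204.1
Error = 1.9859

1.9859


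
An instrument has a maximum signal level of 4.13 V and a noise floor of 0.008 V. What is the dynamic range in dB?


Dynamic range = 20 * log10(Vmax / Vnoise).
DR = 20 * log10(4.13 / 0.008)
DR = 20 * log10(516.25)
DR = 54.26 dB

54.26 dB


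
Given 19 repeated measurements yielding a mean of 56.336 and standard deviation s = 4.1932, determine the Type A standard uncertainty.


The standard uncertainty for Type A evaluation is u = s / sqrt(n).
u = 4.1932 / sqrt(19)
u = 4.1932 / 4.3589
u = 0.962

0.962


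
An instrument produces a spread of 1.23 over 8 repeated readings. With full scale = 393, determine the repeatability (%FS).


Repeatability = (spread / full scale) * 100%.
R = (1.23 / 393) * 100
R = 0.313 %FS

0.313 %FS


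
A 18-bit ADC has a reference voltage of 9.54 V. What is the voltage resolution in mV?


The resolution (LSB) of an ADC is Vref / 2^n.
LSB = 9.54 / 2^18
LSB = 9.54 / 262144
LSB = 3.639e-05 V = 0.03639221 mV

0.03639221 mV


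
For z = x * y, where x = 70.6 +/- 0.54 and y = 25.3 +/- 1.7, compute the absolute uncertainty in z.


For a product z = x*y, the relative uncertainty is:
uz/z = sqrt((ux/x)^2 + (uy/y)^2)
Relative uncertainties: ux/x = 0.54/70.6 = 0.007649
uy/y = 1.7/25.3 = 0.067194
z = 70.6 * 25.3 = 1786.2
uz = 1786.2 * sqrt(0.007649^2 + 0.067194^2) = 120.795

120.795


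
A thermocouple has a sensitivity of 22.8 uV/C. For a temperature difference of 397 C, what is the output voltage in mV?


The thermocouple output V = sensitivity * dT.
V = 22.8 uV/C * 397 C
V = 9051.6 uV
V = 9.052 mV

9.052 mV


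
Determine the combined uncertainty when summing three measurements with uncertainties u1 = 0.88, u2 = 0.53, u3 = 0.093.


For a sum of independent quantities, uc = sqrt(u1^2 + u2^2 + u3^2).
uc = sqrt(0.88^2 + 0.53^2 + 0.093^2)
uc = sqrt(0.7744 + 0.2809 + 0.008649)
uc = 1.0315

1.0315


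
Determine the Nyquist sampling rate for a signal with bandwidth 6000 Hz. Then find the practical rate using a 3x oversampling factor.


By Nyquist theorem, fs_min = 2 * fmax.
fs_min = 2 * 6000 = 12000 Hz
Practical rate = 3 * fs_min = 3 * 12000 = 36000 Hz

fs_min = 12000 Hz, fs_practical = 36000 Hz


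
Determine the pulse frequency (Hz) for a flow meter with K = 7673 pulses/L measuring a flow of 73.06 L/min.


Frequency = K * Q / 60 (converting L/min to L/s).
f = 7673 * 73.06 / 60
f = 560589.38 / 60
f = 9343.16 Hz

9343.16 Hz


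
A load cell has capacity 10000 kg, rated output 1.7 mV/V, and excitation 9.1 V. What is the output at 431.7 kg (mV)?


Vout = rated_output * Vex * (load / capacity).
Vout = 1.7 * 9.1 * (431.7 / 10000)
Vout = 1.7 * 9.1 * 0.04317
Vout = 0.668 mV

0.668 mV


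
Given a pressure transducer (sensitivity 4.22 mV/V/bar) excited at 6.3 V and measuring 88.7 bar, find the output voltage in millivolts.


Output = sensitivity * Vex * P.
Vout = 4.22 * 6.3 * 88.7
Vout = 26.586 * 88.7
Vout = 2358.18 mV

2358.18 mV


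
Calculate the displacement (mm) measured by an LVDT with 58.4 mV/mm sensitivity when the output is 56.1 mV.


Displacement = Vout / sensitivity.
d = 56.1 / 58.4
d = 0.961 mm

0.961 mm


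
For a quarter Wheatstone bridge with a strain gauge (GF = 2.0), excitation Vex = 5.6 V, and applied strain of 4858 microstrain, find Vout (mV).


Quarter bridge output: Vout = (GF * epsilon * Vex) / 4.
Vout = (2.0 * 4858e-6 * 5.6) / 4
Vout = 0.0544096 / 4 V
Vout = 0.0136024 V = 13.6024 mV

13.6024 mV


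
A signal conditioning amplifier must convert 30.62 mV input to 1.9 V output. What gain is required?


Gain = Vout / Vin (converting to same units).
G = 1.9 V / 30.62 mV
G = 1900.0 mV / 30.62 mV
G = 62.05

62.05


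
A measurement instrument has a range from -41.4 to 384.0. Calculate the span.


Span = upper range - lower range.
Span = 384.0 - (-41.4)
Span = 425.4

425.4


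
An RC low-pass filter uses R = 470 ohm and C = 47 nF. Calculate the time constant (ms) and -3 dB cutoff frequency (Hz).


Time constant: tau = R * C.
tau = 470 * 4.70e-08 = 2.209e-05 s
tau = 0.0221 ms
Cutoff frequency: fc = 1 / (2*pi*R*C).
fc = 1 / (2*pi*2.209e-05) = 7204.84 Hz

tau = 0.0221 ms, fc = 7204.84 Hz


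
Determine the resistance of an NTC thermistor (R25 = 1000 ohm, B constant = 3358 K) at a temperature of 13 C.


NTC thermistor equation: Rt = R25 * exp(B * (1/T - 1/T25)).
T in Kelvin: 286.15 K, T25 = 298.15 K
1/T - 1/T25 = 1/286.15 - 1/298.15 = 0.00014065
B * (1/T - 1/T25) = 3358 * 0.00014065 = 0.4723
Rt = 1000 * exp(0.4723) = 1603.7 ohm

1603.7 ohm


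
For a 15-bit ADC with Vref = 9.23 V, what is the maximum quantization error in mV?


The maximum quantization error is +/- LSB/2.
LSB = Vref / 2^n = 9.23 / 32768 = 0.00028168 V
Max error = LSB / 2 = 0.00028168 / 2 = 0.00014084 V
Max error = 0.1408 mV

0.1408 mV


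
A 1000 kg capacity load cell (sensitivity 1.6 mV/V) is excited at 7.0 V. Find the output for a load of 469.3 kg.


Vout = rated_output * Vex * (load / capacity).
Vout = 1.6 * 7.0 * (469.3 / 1000)
Vout = 1.6 * 7.0 * 0.4693
Vout = 5.256 mV

5.256 mV


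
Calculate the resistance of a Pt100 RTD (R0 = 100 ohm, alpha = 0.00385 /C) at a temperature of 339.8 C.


The RTD equation: Rt = R0 * (1 + alpha * T).
Rt = 100 * (1 + 0.00385 * 339.8)
Rt = 100 * (1 + 1.30823)
Rt = 100 * 2.30823
Rt = 230.823 ohm

230.823 ohm


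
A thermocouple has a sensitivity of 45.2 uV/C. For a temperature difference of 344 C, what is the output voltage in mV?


The thermocouple output V = sensitivity * dT.
V = 45.2 uV/C * 344 C
V = 15548.8 uV
V = 15.549 mV

15.549 mV


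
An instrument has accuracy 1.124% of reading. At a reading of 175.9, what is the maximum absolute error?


Absolute error = (accuracy% / 100) * reading.
Error = (1.124 / 100) * 175.9
Error = 0.01124 * 175.9
Error = 1.9771

1.9771


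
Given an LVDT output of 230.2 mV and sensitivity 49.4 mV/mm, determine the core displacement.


Displacement = Vout / sensitivity.
d = 230.2 / 49.4
d = 4.66 mm

4.66 mm


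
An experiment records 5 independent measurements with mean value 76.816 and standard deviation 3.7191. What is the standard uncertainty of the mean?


The standard uncertainty for Type A evaluation is u = s / sqrt(n).
u = 3.7191 / sqrt(5)
u = 3.7191 / 2.2361
u = 1.6632

1.6632


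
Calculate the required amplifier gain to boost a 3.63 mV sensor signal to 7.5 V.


Gain = Vout / Vin (converting to same units).
G = 7.5 V / 3.63 mV
G = 7500.0 mV / 3.63 mV
G = 2066.12

2066.12


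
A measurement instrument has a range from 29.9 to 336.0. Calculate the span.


Span = upper range - lower range.
Span = 336.0 - (29.9)
Span = 306.1

306.1


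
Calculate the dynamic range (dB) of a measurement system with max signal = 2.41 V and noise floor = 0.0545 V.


Dynamic range = 20 * log10(Vmax / Vnoise).
DR = 20 * log10(2.41 / 0.0545)
DR = 20 * log10(44.22)
DR = 32.91 dB

32.91 dB


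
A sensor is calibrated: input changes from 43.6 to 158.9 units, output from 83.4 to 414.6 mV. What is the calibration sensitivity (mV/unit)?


Sensitivity = (y2 - y1) / (x2 - x1).
S = (414.6 - 83.4) / (158.9 - 43.6)
S = 331.2 / 115.3
S = 2.8725 mV/unit

2.8725 mV/unit


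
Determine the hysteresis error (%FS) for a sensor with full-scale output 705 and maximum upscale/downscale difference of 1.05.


Hysteresis = (max difference / full scale) * 100%.
H = (1.05 / 705) * 100
H = 0.149 %FS

0.149 %FS


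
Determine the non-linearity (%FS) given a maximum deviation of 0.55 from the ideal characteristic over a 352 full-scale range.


Linearity error = (max deviation / full scale) * 100%.
Linearity = (0.55 / 352) * 100
Linearity = 0.156 %FS

0.156 %FS


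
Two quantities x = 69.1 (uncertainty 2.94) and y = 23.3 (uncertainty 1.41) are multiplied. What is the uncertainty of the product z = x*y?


For a product z = x*y, the relative uncertainty is:
uz/z = sqrt((ux/x)^2 + (uy/y)^2)
Relative uncertainties: ux/x = 2.94/69.1 = 0.042547
uy/y = 1.41/23.3 = 0.060515
z = 69.1 * 23.3 = 1610.0
uz = 1610.0 * sqrt(0.042547^2 + 0.060515^2) = 119.102

119.102


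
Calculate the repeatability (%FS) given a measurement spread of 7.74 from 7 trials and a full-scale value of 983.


Repeatability = (spread / full scale) * 100%.
R = (7.74 / 983) * 100
R = 0.787 %FS

0.787 %FS


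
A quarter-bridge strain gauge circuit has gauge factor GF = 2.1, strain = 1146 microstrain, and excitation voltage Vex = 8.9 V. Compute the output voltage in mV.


Quarter bridge output: Vout = (GF * epsilon * Vex) / 4.
Vout = (2.1 * 1146e-6 * 8.9) / 4
Vout = 0.02141874 / 4 V
Vout = 0.00535468 V = 5.3547 mV

5.3547 mV


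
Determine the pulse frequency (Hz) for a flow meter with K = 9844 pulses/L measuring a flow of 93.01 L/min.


Frequency = K * Q / 60 (converting L/min to L/s).
f = 9844 * 93.01 / 60
f = 915590.44 / 60
f = 15259.84 Hz

15259.84 Hz


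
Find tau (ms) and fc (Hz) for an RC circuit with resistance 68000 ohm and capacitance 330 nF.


Time constant: tau = R * C.
tau = 68000 * 3.30e-07 = 0.02244 s
tau = 22.44 ms
Cutoff frequency: fc = 1 / (2*pi*R*C).
fc = 1 / (2*pi*0.02244) = 7.09 Hz

tau = 22.44 ms, fc = 7.09 Hz


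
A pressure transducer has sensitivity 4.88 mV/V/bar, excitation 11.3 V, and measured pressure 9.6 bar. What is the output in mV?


Output = sensitivity * Vex * P.
Vout = 4.88 * 11.3 * 9.6
Vout = 55.144 * 9.6
Vout = 529.38 mV

529.38 mV


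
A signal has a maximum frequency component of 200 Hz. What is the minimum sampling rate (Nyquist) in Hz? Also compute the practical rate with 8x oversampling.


By Nyquist theorem, fs_min = 2 * fmax.
fs_min = 2 * 200 = 400 Hz
Practical rate = 8 * fs_min = 8 * 400 = 3200 Hz

fs_min = 400 Hz, fs_practical = 3200 Hz


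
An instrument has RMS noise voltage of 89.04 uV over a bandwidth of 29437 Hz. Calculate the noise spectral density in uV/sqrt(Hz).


Noise spectral density = Vrms / sqrt(BW).
NSD = 89.04 / sqrt(29437)
NSD = 89.04 / 171.5721
NSD = 0.519 uV/sqrt(Hz)

0.519 uV/sqrt(Hz)


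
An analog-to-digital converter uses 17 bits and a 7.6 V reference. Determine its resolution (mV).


The resolution (LSB) of an ADC is Vref / 2^n.
LSB = 7.6 / 2^17
LSB = 7.6 / 131072
LSB = 5.798e-05 V = 0.0579834 mV

0.0579834 mV


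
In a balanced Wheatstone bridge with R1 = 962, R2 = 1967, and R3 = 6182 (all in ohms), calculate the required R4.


At balance: R1*R4 = R2*R3, so R4 = R2*R3/R1.
R4 = 1967 * 6182 / 962
R4 = 12159994 / 962
R4 = 12640.33 ohm

12640.33 ohm


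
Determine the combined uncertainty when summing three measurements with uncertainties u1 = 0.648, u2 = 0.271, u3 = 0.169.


For a sum of independent quantities, uc = sqrt(u1^2 + u2^2 + u3^2).
uc = sqrt(0.648^2 + 0.271^2 + 0.169^2)
uc = sqrt(0.419904 + 0.073441 + 0.028561)
uc = 0.7224

0.7224


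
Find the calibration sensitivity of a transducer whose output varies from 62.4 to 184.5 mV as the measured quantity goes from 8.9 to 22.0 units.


Sensitivity = (y2 - y1) / (x2 - x1).
S = (184.5 - 62.4) / (22.0 - 8.9)
S = 122.1 / 13.1
S = 9.3206 mV/unit

9.3206 mV/unit


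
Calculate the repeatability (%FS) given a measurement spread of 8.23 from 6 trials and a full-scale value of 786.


Repeatability = (spread / full scale) * 100%.
R = (8.23 / 786) * 100
R = 1.047 %FS

1.047 %FS


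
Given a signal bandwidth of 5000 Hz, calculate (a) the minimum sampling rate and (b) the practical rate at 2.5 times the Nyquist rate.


By Nyquist theorem, fs_min = 2 * fmax.
fs_min = 2 * 5000 = 10000 Hz
Practical rate = 2.5 * fs_min = 2.5 * 10000 = 25000 Hz

fs_min = 10000 Hz, fs_practical = 25000 Hz


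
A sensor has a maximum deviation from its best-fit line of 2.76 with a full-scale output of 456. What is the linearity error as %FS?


Linearity error = (max deviation / full scale) * 100%.
Linearity = (2.76 / 456) * 100
Linearity = 0.605 %FS

0.605 %FS


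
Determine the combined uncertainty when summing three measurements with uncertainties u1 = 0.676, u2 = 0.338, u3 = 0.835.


For a sum of independent quantities, uc = sqrt(u1^2 + u2^2 + u3^2).
uc = sqrt(0.676^2 + 0.338^2 + 0.835^2)
uc = sqrt(0.456976 + 0.114244 + 0.697225)
uc = 1.1263

1.1263


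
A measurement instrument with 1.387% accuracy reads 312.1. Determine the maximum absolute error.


Absolute error = (accuracy% / 100) * reading.
Error = (1.387 / 100) * 312.1
Error = 0.01387 * 312.1
Error = 4.3288

4.3288


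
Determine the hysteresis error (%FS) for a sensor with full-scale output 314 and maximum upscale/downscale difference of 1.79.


Hysteresis = (max difference / full scale) * 100%.
H = (1.79 / 314) * 100
H = 0.57 %FS

0.57 %FS


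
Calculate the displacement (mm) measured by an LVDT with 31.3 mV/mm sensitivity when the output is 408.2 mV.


Displacement = Vout / sensitivity.
d = 408.2 / 31.3
d = 13.042 mm

13.042 mm


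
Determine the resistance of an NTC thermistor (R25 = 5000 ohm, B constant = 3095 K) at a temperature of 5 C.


NTC thermistor equation: Rt = R25 * exp(B * (1/T - 1/T25)).
T in Kelvin: 278.15 K, T25 = 298.15 K
1/T - 1/T25 = 1/278.15 - 1/298.15 = 0.00024117
B * (1/T - 1/T25) = 3095 * 0.00024117 = 0.7464
Rt = 5000 * exp(0.7464) = 10547.1 ohm

10547.1 ohm


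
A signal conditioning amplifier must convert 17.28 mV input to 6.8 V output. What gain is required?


Gain = Vout / Vin (converting to same units).
G = 6.8 V / 17.28 mV
G = 6800.0 mV / 17.28 mV
G = 393.52

393.52


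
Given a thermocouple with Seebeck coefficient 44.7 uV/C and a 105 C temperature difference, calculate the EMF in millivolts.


The thermocouple output V = sensitivity * dT.
V = 44.7 uV/C * 105 C
V = 4693.5 uV
V = 4.694 mV

4.694 mV


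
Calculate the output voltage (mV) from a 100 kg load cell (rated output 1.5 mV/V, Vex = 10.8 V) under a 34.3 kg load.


Vout = rated_output * Vex * (load / capacity).
Vout = 1.5 * 10.8 * (34.3 / 100)
Vout = 1.5 * 10.8 * 0.343
Vout = 5.557 mV

5.557 mV


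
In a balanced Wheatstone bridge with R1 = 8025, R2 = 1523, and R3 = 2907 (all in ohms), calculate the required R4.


At balance: R1*R4 = R2*R3, so R4 = R2*R3/R1.
R4 = 1523 * 2907 / 8025
R4 = 4427361 / 8025
R4 = 551.7 ohm

551.7 ohm


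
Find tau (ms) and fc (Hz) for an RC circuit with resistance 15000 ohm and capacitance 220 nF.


Time constant: tau = R * C.
tau = 15000 * 2.20e-07 = 0.0033 s
tau = 3.3 ms
Cutoff frequency: fc = 1 / (2*pi*R*C).
fc = 1 / (2*pi*0.0033) = 48.23 Hz

tau = 3.3 ms, fc = 48.23 Hz


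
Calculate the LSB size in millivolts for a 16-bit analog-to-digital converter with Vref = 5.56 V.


The resolution (LSB) of an ADC is Vref / 2^n.
LSB = 5.56 / 2^16
LSB = 5.56 / 65536
LSB = 8.484e-05 V = 0.08483887 mV

0.08483887 mV


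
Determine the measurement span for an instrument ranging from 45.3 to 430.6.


Span = upper range - lower range.
Span = 430.6 - (45.3)
Span = 385.3

385.3


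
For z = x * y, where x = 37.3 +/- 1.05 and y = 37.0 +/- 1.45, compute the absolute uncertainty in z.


For a product z = x*y, the relative uncertainty is:
uz/z = sqrt((ux/x)^2 + (uy/y)^2)
Relative uncertainties: ux/x = 1.05/37.3 = 0.02815
uy/y = 1.45/37.0 = 0.039189
z = 37.3 * 37.0 = 1380.1
uz = 1380.1 * sqrt(0.02815^2 + 0.039189^2) = 66.592

66.592


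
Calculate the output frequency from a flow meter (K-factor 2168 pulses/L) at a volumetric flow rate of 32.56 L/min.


Frequency = K * Q / 60 (converting L/min to L/s).
f = 2168 * 32.56 / 60
f = 70590.08 / 60
f = 1176.5 Hz

1176.5 Hz


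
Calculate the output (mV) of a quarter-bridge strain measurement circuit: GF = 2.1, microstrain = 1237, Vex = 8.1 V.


Quarter bridge output: Vout = (GF * epsilon * Vex) / 4.
Vout = (2.1 * 1237e-6 * 8.1) / 4
Vout = 0.02104137 / 4 V
Vout = 0.00526034 V = 5.2603 mV

5.2603 mV


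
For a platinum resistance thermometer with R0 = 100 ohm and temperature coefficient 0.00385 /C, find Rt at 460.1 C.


The RTD equation: Rt = R0 * (1 + alpha * T).
Rt = 100 * (1 + 0.00385 * 460.1)
Rt = 100 * (1 + 1.771385)
Rt = 100 * 2.771385
Rt = 277.139 ohm

277.139 ohm


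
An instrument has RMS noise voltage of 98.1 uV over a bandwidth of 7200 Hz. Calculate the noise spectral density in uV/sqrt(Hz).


Noise spectral density = Vrms / sqrt(BW).
NSD = 98.1 / sqrt(7200)
NSD = 98.1 / 84.8528
NSD = 1.1561 uV/sqrt(Hz)

1.1561 uV/sqrt(Hz)


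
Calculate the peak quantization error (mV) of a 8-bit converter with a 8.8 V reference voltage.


The maximum quantization error is +/- LSB/2.
LSB = Vref / 2^n = 8.8 / 256 = 0.034375 V
Max error = LSB / 2 = 0.034375 / 2 = 0.0171875 V
Max error = 17.1875 mV

17.1875 mV


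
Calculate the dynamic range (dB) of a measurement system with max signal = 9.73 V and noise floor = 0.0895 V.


Dynamic range = 20 * log10(Vmax / Vnoise).
DR = 20 * log10(9.73 / 0.0895)
DR = 20 * log10(108.72)
DR = 40.73 dB

40.73 dB


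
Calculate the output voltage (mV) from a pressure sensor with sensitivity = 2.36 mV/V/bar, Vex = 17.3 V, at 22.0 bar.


Output = sensitivity * Vex * P.
Vout = 2.36 * 17.3 * 22.0
Vout = 40.828 * 22.0
Vout = 898.22 mV

898.22 mV


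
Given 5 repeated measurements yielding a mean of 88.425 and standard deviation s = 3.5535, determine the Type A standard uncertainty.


The standard uncertainty for Type A evaluation is u = s / sqrt(n).
u = 3.5535 / sqrt(5)
u = 3.5535 / 2.2361
u = 1.5892

1.5892


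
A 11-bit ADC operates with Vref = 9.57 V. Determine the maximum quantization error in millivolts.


The maximum quantization error is +/- LSB/2.
LSB = Vref / 2^n = 9.57 / 2048 = 0.00467285 V
Max error = LSB / 2 = 0.00467285 / 2 = 0.00233643 V
Max error = 2.3364 mV

2.3364 mV


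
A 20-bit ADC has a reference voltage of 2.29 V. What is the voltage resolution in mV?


The resolution (LSB) of an ADC is Vref / 2^n.
LSB = 2.29 / 2^20
LSB = 2.29 / 1048576
LSB = 2.18e-06 V = 0.00218391 mV

0.00218391 mV


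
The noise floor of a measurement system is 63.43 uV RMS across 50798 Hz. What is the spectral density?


Noise spectral density = Vrms / sqrt(BW).
NSD = 63.43 / sqrt(50798)
NSD = 63.43 / 225.3841
NSD = 0.2814 uV/sqrt(Hz)

0.2814 uV/sqrt(Hz)


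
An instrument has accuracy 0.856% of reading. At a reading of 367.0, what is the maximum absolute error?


Absolute error = (accuracy% / 100) * reading.
Error = (0.856 / 100) * 367.0
Error = 0.00856 * 367.0
Error = 3.1415

3.1415
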